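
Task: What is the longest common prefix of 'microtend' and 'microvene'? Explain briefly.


Compare from the start: 5 characters match: 'micro'. Mismatch at position 6: 't' vs 'v'.

micro


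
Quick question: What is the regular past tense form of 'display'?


Apply rule: Add -ed. 'display' becomes 'displayed'.

displayed


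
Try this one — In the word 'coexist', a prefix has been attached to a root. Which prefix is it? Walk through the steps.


The word 'coexist' = 'co' (prefix) + 'exist' (root). The prefix is 'co'.

co


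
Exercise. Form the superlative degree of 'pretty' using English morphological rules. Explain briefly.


Apply superlative formation (consonant + y: change y to i, add -est): 'pretty' -> 'prettiest'.

prettiest


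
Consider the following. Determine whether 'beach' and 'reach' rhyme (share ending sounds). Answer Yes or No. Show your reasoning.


Rime (stressed vowel + following sounds) of 'beach': -each = /iːtʃ/
Rime of 'reach': -each = /iːtʃ/
/iːtʃ/ and /iːtʃ/ are the same ending sound, so the words rhyme.

Yes


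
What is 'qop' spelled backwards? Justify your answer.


Reverse 'qop' character by character: 'poq'.

poq


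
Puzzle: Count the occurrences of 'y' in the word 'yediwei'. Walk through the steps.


Letter 'y' in 'yediwei': found at position(s) 1 = 1 occurrence(s).

1


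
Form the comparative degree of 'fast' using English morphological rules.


Apply comparative formation (add -er): 'fast' -> 'faster'.

faster


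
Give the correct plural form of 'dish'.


Apply rule: Add -es (sibilant/fricative ending). 'dish' becomes 'dishes'.

dishes


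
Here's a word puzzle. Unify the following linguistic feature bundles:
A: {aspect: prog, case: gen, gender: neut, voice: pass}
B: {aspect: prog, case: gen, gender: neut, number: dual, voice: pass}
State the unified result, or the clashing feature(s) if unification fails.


Compare features:
aspect: A=prog vs B=prog -> unified: prog
case: A=gen vs B=gen -> unified: gen
gender: A=neut vs B=neut -> unified: neut
number: A=_ vs B=dual -> unified: dual
voice: A=pass vs B=pass -> unified: pass
No clashes found.

Unified: {aspect: prog, case: gen, gender: neut, number: dual, voice: pass}


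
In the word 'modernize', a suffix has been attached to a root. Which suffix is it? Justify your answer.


The word 'modernize' = 'modern' (root) + '-ize' (suffix). The suffix is '-ize'.

ize


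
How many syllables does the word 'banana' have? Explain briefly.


Break 'banana' into syllables: ba-na-na -> ba | na | na = 3 syllables

3 syllables


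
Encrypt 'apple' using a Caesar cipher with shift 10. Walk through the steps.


Shift each letter by 10: a -> k, p -> z, p -> z, l -> v, e -> o. Result: 'kzzvo'.

kzzvo


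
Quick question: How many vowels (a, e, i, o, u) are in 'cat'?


Vowels in 'cat': a = 1 vowels.

1


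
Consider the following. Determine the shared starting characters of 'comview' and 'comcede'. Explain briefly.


Compare from the start: 3 characters match: 'com'. Mismatch at position 4: 'v' vs 'c'.

com


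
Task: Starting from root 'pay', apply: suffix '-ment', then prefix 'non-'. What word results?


Step 1: Add suffix '-ment' to 'pay' = 'payment'
Step 2: Add prefix 'non-' to 'payment' = 'nonpayment'

nonpayment


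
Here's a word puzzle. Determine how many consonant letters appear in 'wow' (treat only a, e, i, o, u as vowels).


Consonants in 'wow': w, w = 2 consonants.

2


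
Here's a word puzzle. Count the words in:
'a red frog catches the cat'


Split into words: a | red | frog | catches | the | cat = 6 words.

6


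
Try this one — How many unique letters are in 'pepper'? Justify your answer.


Unique letters in 'pepper': {e, p, r} = 3 distinct letters.

3


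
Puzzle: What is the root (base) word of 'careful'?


Remove suffix '-ful' from 'careful' to get root 'care'.

care


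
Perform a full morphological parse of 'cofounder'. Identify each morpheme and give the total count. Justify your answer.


Step 1: Identify prefix: 'co' (meaning: together)
Step 2: Identify root: 'found'
Step 3: Identify suffix(es): 'er'
Decomposition: co- (prefix: together) + found (root) + -er (suffix: one who)
Total morphemes: 3

3 morphemes (co- (prefix: together) + found (root) + -er (suffix: one who))


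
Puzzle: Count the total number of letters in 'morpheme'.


Spell out 'morpheme' and number each letter: m(1), o(2), r(3), p(4), h(5), e(6), m(7), e(8). Total: 8 letters.

8


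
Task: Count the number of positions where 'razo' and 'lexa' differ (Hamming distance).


Alignment:
Position 1: 'r' vs 'l' = DIFFER
Position 2: 'a' vs 'e' = DIFFER
Position 3: 'z' vs 'x' = DIFFER
Position 4: 'o' vs 'a' = DIFFER
Total differences: 4

4


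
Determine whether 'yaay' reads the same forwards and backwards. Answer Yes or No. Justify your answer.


Forward: 'yaay'
Reversed: 'yaay'
They are identical.

Yes


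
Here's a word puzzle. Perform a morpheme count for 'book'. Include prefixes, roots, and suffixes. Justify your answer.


Decomposition: book (free morpheme) = 1 morpheme(s)

1 morphemes


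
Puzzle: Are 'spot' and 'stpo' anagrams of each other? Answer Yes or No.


Sorted letters of 'spot': 'opst'
Sorted letters of 'stpo': 'opst'
They match.

Yes


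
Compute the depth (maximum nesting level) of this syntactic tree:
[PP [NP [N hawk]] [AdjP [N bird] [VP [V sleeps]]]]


Count bracket nesting levels:
'[' at pos 0: depth = 1
'[' at pos 4: depth = 2
'[' at pos 8: depth = 3
'[' at pos 18: depth = 2
'[' at pos 24: depth = 3
'[' at pos 33: depth = 3
'[' at pos 37: depth = 4
Maximum depth reached: 4

4


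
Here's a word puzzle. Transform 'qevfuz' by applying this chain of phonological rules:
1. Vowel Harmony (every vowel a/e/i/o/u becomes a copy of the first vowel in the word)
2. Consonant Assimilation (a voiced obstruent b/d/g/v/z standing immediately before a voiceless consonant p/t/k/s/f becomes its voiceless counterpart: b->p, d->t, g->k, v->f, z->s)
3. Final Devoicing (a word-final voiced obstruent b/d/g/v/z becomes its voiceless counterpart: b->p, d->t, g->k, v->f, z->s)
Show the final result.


Starting form: 'qevfuz'
Rule 1: Vowel Harmony: all vowels become 'e' (matching first vowel). 'qevfuz' -> 'qevfez'
Rule 2: Consonant Assimilation: voiced obstruent before voiceless consonant becomes voiceless ('vf' -> 'ff'). 'qevfez' -> 'qeffez'
Rule 3: Final Devoicing: word-final voiced obstruent 'z' becomes voiceless 's'. 'qeffez' -> 'qeffes'
Final form: 'qeffes'

qeffes


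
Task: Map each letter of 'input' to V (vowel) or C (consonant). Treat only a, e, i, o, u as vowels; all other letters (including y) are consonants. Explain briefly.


Letter mapping: i = V, n = C, p = C, u = V, t = C.

VCCVC


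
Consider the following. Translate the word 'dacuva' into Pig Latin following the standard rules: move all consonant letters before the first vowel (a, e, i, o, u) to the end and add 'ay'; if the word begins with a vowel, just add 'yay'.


'dacuva': move consonant cluster 'd' to end and add 'ay': 'acuvaday'.

acuvaday


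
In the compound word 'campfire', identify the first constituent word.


Split 'campfire' into 'camp' + 'fire'. The first part is 'camp'.

camp


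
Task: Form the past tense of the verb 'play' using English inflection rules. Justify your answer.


Apply rule: Add -ed. 'play' becomes 'played'.

played


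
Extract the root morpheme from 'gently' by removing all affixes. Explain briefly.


Remove suffix '-ly' from 'gently' to get root 'gentle'.

gentle


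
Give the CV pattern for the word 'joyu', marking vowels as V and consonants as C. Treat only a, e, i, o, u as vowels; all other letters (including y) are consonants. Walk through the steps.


Letter mapping: j = C, o = V, y = C, u = V.

CVCV


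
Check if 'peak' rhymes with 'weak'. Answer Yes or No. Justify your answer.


Rime (stressed vowel + following sounds) of 'peak': -eak = /iːk/
Rime of 'weak': -eak = /iːk/
/iːk/ and /iːk/ are the same ending sound, so the words rhyme.

Yes


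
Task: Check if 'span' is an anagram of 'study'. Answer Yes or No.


Sorted letters of 'span': 'anps'
Sorted letters of 'study': 'dstuy'
They do not match.

No


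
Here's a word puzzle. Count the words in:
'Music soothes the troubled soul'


Split into words: Music | soothes | the | troubled | soul = 5 words.

5


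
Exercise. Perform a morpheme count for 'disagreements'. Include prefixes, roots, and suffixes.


Decomposition: dis- (prefix) + agree (root) + -ment (suffix) + -s (plural) = 4 morpheme(s)

4 morphemes


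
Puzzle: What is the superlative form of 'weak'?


Apply superlative formation (add -est): 'weak' -> 'weakest'.

weakest


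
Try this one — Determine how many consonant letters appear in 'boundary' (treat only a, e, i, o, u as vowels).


Consonants in 'boundary': b, n, d, r, y = 5 consonants.

5


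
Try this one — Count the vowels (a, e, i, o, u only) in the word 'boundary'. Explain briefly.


Vowels in 'boundary': o, u, a = 3 vowels.

3


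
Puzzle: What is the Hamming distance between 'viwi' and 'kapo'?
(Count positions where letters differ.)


Alignment:
Position 1: 'v' vs 'k' = DIFFER
Position 2: 'i' vs 'a' = DIFFER
Position 3: 'w' vs 'p' = DIFFER
Position 4: 'i' vs 'o' = DIFFER
Total differences: 4

4


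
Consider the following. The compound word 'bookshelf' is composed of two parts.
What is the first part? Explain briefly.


Split 'bookshelf' into 'book' + 'shelf'. The first part is 'book'.

book


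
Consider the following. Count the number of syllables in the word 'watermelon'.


Break 'watermelon' into syllables: wa-ter-mel-on -> wa | ter | mel | on = 4 syllables

4 syllables


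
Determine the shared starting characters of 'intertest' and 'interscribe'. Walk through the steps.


Compare from the start: 5 characters match: 'inter'. Mismatch at position 6: 't' vs 's'.

inter


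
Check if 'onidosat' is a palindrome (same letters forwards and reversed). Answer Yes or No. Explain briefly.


Forward: 'onidosat'
Reversed: 'tasodino'
They differ.

No


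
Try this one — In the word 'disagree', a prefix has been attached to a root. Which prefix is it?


The word 'disagree' = 'dis' (prefix) + 'agree' (root). The prefix is 'dis'.

dis


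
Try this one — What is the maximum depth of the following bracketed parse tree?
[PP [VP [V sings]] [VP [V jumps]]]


Count bracket nesting levels:
'[' at pos 0: depth = 1
'[' at pos 4: depth = 2
'[' at pos 8: depth = 3
'[' at pos 19: depth = 2
'[' at pos 23: depth = 3
Maximum depth reached: 3

3


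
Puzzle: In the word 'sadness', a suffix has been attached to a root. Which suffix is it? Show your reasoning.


The word 'sadness' = 'sad' (root) + '-ness' (suffix). The suffix is '-ness'.

ness


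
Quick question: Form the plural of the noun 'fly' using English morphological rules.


Apply rule: Change -y to -ies (consonant + y). 'fly' becomes 'flies'.

flies


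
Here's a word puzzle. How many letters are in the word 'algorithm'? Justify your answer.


Spell out 'algorithm' and number each letter: a(1), l(2), g(3), o(4), r(5), i(6), t(7), h(8), m(9). Total: 9 letters.

9


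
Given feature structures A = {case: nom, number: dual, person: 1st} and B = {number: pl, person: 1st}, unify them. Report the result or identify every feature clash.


Compare features:
case: A=nom vs B=_ -> unified: nom
number: A=dual vs B=pl -> CLASH
person: A=1st vs B=1st -> unified: 1st
Clash detected on feature 'number' (dual vs pl); unification fails.

CLASH on 'number' (dual vs pl)


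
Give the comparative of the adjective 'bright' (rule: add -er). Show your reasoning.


Apply comparative formation (add -er): 'bright' -> 'brighter'.

brighter


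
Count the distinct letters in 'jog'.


Unique letters in 'jog': {g, j, o} = 3 distinct letters.

3


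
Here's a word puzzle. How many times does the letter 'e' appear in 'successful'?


Letter 'e' in 'successful': found at position(s) 5 = 1 occurrence(s).

1


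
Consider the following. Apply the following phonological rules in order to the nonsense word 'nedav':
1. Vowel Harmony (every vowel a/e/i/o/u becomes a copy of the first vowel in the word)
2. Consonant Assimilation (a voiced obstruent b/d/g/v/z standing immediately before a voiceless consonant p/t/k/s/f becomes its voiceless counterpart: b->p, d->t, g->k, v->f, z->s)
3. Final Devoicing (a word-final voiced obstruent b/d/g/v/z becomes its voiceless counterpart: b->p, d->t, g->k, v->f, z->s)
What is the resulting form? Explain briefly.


Starting form: 'nedav'
Rule 1: Vowel Harmony: all vowels become 'e' (matching first vowel). 'nedav' -> 'nedev'
Rule 2: Consonant Assimilation: no voiced obstruent (b/d/g/v/z) stands immediately before a voiceless consonant (p/t/k/s/f). No change.
Rule 3: Final Devoicing: word-final voiced obstruent 'v' becomes voiceless 'f'. 'nedev' -> 'nedef'
Final form: 'nedef'

nedef


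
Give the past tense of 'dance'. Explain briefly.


Apply rule: Add -d (word ends in -e). 'dance' becomes 'danced'.

danced


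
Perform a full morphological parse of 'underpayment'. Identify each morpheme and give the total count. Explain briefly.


Step 1: Identify prefix: 'under' (meaning: beneath/insufficient)
Step 2: Identify root: 'pay'
Step 3: Identify suffix(es): 'ment'
Decomposition: under- (prefix: beneath/insufficient) + pay (root) + -ment (suffix: action/result)
Total morphemes: 3

3 morphemes (under- (prefix: beneath/insufficient) + pay (root) + -ment (suffix: action/result))


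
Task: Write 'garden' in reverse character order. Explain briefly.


Reverse 'garden' character by character: 'nedrag'.

nedrag


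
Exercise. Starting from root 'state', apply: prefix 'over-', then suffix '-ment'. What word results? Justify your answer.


Step 1: Add prefix 'over-' to 'state' = 'overstate'
Step 2: Add suffix '-ment' to 'overstate' = 'overstatement'

overstatement


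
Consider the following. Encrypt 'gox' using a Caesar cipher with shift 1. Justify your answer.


Shift each letter by 1: g -> h, o -> p, x -> y. Result: 'hpy'.

hpy


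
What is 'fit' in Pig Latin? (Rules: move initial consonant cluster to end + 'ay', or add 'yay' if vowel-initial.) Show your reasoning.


'fit': move consonant cluster 'f' to end and add 'ay': 'itfay'.

itfay


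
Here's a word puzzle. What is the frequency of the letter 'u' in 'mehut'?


Letter 'u' in 'mehut': found at position(s) 4 = 1 occurrence(s).

1


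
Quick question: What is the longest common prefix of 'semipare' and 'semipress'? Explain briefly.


Compare from the start: 5 characters match: 'semip'. Mismatch at position 6: 'a' vs 'r'.

semip


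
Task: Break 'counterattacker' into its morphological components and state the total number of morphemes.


Step 1: Identify prefix: 'counter' (meaning: against)
Step 2: Identify root: 'attack'
Step 3: Identify suffix(es): 'er'
Decomposition: counter- (prefix: against) + attack (root) + -er (suffix: one who)
Total morphemes: 3

3 morphemes (counter- (prefix: against) + attack (root) + -er (suffix: one who))


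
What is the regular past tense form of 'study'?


Apply rule: Change -y to -ied. 'study' becomes 'studied'.

studied


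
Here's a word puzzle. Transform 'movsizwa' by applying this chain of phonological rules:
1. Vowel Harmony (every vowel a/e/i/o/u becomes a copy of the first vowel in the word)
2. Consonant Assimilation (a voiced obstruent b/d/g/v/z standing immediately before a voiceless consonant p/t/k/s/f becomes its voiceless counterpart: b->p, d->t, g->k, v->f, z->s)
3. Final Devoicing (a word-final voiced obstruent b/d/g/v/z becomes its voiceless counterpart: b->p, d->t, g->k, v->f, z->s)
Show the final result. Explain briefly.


Starting form: 'movsizwa'
Rule 1: Vowel Harmony: all vowels become 'o' (matching first vowel). 'movsizwa' -> 'movsozwo'
Rule 2: Consonant Assimilation: voiced obstruent before voiceless consonant becomes voiceless ('vs' -> 'fs'). 'movsozwo' -> 'mofsozwo'
Rule 3: Final Devoicing: the word ends in the vowel 'o', not a consonant. No change.
Final form: 'mofsozwo'

mofsozwo


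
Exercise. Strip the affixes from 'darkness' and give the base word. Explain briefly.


Remove suffix '-ness' from 'darkness' to get root 'dark'.

dark


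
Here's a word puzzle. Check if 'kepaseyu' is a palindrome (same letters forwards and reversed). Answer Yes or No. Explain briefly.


Forward: 'kepaseyu'
Reversed: 'uyesapek'
They differ.

No


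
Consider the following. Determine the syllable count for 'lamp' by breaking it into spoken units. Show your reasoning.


Break 'lamp' into syllables: lamp -> lamp = 1 syllable

1 syllable


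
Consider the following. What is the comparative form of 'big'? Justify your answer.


Apply comparative formation (double final consonant, add -er): 'big' -> 'bigger'.

bigger


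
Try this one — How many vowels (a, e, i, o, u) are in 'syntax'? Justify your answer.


Vowels in 'syntax': a = 1 vowels.

1


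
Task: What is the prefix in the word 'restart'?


The word 'restart' = 're' (prefix) + 'start' (root). The prefix is 're'.

re


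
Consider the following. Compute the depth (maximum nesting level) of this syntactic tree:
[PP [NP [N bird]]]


Count bracket nesting levels:
'[' at pos 0: depth = 1
'[' at pos 4: depth = 2
'[' at pos 8: depth = 3
Maximum depth reached: 3

3


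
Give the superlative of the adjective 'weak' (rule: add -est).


Apply superlative formation (add -est): 'weak' -> 'weakest'.

weakest


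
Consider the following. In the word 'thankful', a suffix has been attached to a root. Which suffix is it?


The word 'thankful' = 'thank' (root) + '-ful' (suffix). The suffix is '-ful'.

ful


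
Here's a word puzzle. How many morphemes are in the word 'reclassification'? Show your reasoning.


Decomposition: re- (prefix) + class (root) + -ify (suffix) + -ation (suffix) = 4 morpheme(s)

4 morphemes


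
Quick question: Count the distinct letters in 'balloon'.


Unique letters in 'balloon': {a, b, l, n, o} = 5 distinct letters.

5


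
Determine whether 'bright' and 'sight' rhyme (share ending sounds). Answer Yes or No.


Rime (stressed vowel + following sounds) of 'bright': -ight = /aɪt/
Rime of 'sight': -ight = /aɪt/
/aɪt/ and /aɪt/ are the same ending sound, so the words rhyme.

Yes


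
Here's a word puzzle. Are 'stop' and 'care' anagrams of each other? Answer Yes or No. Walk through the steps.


Sorted letters of 'stop': 'opst'
Sorted letters of 'care': 'acer'
They do not match.

No


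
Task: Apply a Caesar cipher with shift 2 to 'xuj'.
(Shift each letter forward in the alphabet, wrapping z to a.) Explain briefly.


Shift each letter by 2: x -> z, u -> w, j -> l. Result: 'zwl'.

zwl


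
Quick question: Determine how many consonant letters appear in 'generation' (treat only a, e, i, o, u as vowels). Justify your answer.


Consonants in 'generation': g, n, r, t, n = 5 consonants.

5


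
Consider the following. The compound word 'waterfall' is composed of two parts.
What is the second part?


Split 'waterfall' into 'water' + 'fall'. The second part is 'fall'.

fall


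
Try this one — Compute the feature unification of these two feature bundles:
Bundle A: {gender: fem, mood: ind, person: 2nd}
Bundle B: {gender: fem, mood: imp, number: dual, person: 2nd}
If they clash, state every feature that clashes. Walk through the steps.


Compare features:
gender: A=fem vs B=fem -> unified: fem
mood: A=ind vs B=imp -> CLASH
number: A=_ vs B=dual -> unified: dual
person: A=2nd vs B=2nd -> unified: 2nd
Clash detected on feature 'mood' (ind vs imp); unification fails.

CLASH on 'mood' (ind vs imp)


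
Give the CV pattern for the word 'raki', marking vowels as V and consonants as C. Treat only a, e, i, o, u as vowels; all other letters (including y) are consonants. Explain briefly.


Letter mapping: r = C, a = V, k = C, i = V.

CVCV


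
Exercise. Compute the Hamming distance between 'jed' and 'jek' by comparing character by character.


Alignment:
Position 1: 'j' vs 'j' = match
Position 2: 'e' vs 'e' = match
Position 3: 'd' vs 'k' = DIFFER
Total differences: 1

1


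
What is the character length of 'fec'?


Spell out 'fec' and number each letter: f(1), e(2), c(3). Total: 3 letters.

3


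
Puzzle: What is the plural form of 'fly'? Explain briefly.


Apply rule: Change -y to -ies (consonant + y). 'fly' becomes 'flies'.

flies


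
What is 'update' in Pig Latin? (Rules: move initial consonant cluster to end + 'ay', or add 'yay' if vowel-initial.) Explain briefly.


'update' starts with a vowel, so add 'yay': 'updateyay'.

updateyay


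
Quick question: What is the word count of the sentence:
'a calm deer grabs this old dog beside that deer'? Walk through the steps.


Split into words: a | calm | deer | grabs | this | old | dog | beside | that | deer = 10 words.

10


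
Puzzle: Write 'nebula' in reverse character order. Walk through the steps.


Reverse 'nebula' character by character: 'aluben'.

aluben


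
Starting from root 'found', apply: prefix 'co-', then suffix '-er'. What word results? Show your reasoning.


Step 1: Add prefix 'co-' to 'found' = 'cofound'
Step 2: Add suffix '-er' to 'cofound' = 'cofounder'

cofounder


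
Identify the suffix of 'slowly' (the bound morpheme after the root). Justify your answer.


The word 'slowly' = 'slow' (root) + '-ly' (suffix). The suffix is '-ly'.

ly


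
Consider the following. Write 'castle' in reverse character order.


Reverse 'castle' character by character: 'eltsac'.

eltsac


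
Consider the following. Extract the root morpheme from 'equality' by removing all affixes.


Remove suffix '-ity' from 'equality' to get root 'equal'.

equal


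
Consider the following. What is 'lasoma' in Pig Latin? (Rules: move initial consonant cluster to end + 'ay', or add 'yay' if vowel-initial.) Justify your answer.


'lasoma': move consonant cluster 'l' to end and add 'ay': 'asomalay'.

asomalay


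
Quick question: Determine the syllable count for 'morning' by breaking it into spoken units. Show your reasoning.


Break 'morning' into syllables: morn-ing -> morn | ing = 2 syllables

2 syllables


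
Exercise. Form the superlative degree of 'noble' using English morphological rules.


Apply superlative formation (ends in e: add -st): 'noble' -> 'noblest'.

noblest


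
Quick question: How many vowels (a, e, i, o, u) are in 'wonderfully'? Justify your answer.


Vowels in 'wonderfully': o, e, u = 3 vowels.

3


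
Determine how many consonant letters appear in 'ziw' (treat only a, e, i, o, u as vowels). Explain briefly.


Consonants in 'ziw': z, w = 2 consonants.

2


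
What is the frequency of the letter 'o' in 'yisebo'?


Letter 'o' in 'yisebo': found at position(s) 6 = 1 occurrence(s).

1


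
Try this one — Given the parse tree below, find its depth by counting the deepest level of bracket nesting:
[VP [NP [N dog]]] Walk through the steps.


Count bracket nesting levels:
'[' at pos 0: depth = 1
'[' at pos 4: depth = 2
'[' at pos 8: depth = 3
Maximum depth reached: 3

3


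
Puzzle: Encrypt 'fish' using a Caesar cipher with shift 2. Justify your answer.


Shift each letter by 2: f -> h, i -> k, s -> u, h -> j. Result: 'hkuj'.

hkuj


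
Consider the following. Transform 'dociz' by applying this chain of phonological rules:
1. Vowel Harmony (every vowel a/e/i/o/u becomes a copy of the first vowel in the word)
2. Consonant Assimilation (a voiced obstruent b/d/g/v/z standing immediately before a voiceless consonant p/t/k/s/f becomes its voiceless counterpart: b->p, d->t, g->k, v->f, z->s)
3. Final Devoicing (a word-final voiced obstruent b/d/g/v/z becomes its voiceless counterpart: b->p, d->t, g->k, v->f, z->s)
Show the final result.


Starting form: 'dociz'
Rule 1: Vowel Harmony: all vowels become 'o' (matching first vowel). 'dociz' -> 'docoz'
Rule 2: Consonant Assimilation: no voiced obstruent (b/d/g/v/z) stands immediately before a voiceless consonant (p/t/k/s/f). No change.
Rule 3: Final Devoicing: word-final voiced obstruent 'z' becomes voiceless 's'. 'docoz' -> 'docos'
Final form: 'docos'

docos


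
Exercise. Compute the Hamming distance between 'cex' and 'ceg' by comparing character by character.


Alignment:
Position 1: 'c' vs 'c' = match
Position 2: 'e' vs 'e' = match
Position 3: 'x' vs 'g' = DIFFER
Total differences: 1

1


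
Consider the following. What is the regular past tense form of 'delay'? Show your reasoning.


Apply rule: Add -ed. 'delay' becomes 'delayed'.

delayed


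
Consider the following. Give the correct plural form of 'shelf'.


Apply rule: Change -f to -ves. 'shelf' becomes 'shelves'.

shelves


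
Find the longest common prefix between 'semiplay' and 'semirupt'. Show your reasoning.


Compare from the start: 4 characters match: 'semi'. Mismatch at position 5: 'p' vs 'r'.

semi


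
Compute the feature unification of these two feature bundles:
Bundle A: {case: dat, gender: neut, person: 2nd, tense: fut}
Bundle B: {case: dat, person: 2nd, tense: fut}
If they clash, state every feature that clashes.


Compare features:
case: A=dat vs B=dat -> unified: dat
gender: A=neut vs B=_ -> unified: neut
person: A=2nd vs B=2nd -> unified: 2nd
tense: A=fut vs B=fut -> unified: fut
No clashes found.

Unified: {case: dat, gender: neut, person: 2nd, tense: fut}


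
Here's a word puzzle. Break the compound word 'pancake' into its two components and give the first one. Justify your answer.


Split 'pancake' into 'pan' + 'cake'. The first part is 'pan'.

pan


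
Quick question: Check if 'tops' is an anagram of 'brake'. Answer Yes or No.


Sorted letters of 'tops': 'opst'
Sorted letters of 'brake': 'abekr'
They do not match.

No


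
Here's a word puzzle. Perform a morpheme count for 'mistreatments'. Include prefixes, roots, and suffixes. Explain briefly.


Decomposition: mis- (prefix) + treat (root) + -ment (suffix) + -s (plural) = 4 morpheme(s)

4 morphemes


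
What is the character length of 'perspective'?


Spell out 'perspective' and number each letter: p(1), e(2), r(3), s(4), p(5), e(6), c(7), t(8), i(9), v(10), e(11). Total: 11 letters.

11


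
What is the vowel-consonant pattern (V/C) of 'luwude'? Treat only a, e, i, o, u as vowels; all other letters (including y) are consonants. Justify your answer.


Letter mapping: l = C, u = V, w = C, u = V, d = C, e = V.

CVCVCV


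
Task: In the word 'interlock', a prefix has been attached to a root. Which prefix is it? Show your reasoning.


The word 'interlock' = 'inter' (prefix) + 'lock' (root). The prefix is 'inter'.

inter


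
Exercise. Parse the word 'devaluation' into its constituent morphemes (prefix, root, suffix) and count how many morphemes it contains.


Step 1: Identify prefix: 'de' (meaning: reverse/remove)
Step 2: Identify root: 'value'
Step 3: Identify suffix(es): 'ation'
Decomposition: de- (prefix: reverse/remove) + value (root) + -ation (suffix: act of)
Total morphemes: 3

3 morphemes (de- (prefix: reverse/remove) + value (root) + -ation (suffix: act of))


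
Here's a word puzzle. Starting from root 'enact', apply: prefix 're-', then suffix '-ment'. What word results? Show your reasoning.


Step 1: Add prefix 're-' to 'enact' = 'reenact'
Step 2: Add suffix '-ment' to 'reenact' = 'reenactment'

reenactment


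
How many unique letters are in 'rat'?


Unique letters in 'rat': {a, r, t} = 3 distinct letters.

3


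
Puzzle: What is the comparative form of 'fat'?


Apply comparative formation (double final consonant, add -er): 'fat' -> 'fatter'.

fatter


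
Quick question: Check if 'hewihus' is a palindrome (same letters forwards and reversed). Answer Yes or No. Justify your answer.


Forward: 'hewihus'
Reversed: 'suhiweh'
They differ.

No


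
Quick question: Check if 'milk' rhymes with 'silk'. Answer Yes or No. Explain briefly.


Rime (stressed vowel + following sounds) of 'milk': -ilk = /ɪlk/
Rime of 'silk': -ilk = /ɪlk/
/ɪlk/ and /ɪlk/ are the same ending sound, so the words rhyme.

Yes


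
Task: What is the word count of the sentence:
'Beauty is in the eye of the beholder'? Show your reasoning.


Split into words: Beauty | is | in | the | eye | of | the | beholder = 8 words.

8


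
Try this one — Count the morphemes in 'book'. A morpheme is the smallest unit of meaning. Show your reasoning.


Decomposition: book (free morpheme) = 1 morpheme(s)

1 morphemes


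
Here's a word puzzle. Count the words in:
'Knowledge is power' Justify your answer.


Split into words: Knowledge | is | power = 3 words.

3


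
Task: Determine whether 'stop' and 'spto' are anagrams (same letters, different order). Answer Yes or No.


Sorted letters of 'stop': 'opst'
Sorted letters of 'spto': 'opst'
They match.

Yes


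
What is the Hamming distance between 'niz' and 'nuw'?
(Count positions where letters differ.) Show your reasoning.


Alignment:
Position 1: 'n' vs 'n' = match
Position 2: 'i' vs 'u' = DIFFER
Position 3: 'z' vs 'w' = DIFFER
Total differences: 2

2


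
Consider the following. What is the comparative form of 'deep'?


Apply comparative formation (add -er): 'deep' -> 'deeper'.

deeper


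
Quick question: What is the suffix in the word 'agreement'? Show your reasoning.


The word 'agreement' = 'agree' (root) + '-ment' (suffix). The suffix is '-ment'.

ment


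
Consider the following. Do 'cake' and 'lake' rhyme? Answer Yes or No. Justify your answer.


Rime (stressed vowel + following sounds) of 'cake': -ake = /eɪk/
Rime of 'lake': -ake = /eɪk/
/eɪk/ and /eɪk/ are the same ending sound, so the words rhyme.

Yes


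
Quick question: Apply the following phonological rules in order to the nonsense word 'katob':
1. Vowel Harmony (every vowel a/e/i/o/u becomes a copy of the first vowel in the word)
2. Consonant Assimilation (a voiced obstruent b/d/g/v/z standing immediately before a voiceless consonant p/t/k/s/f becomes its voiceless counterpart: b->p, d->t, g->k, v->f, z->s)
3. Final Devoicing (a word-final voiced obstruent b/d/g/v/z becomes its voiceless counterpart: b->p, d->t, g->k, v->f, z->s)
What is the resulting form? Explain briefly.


Starting form: 'katob'
Rule 1: Vowel Harmony: all vowels become 'a' (matching first vowel). 'katob' -> 'katab'
Rule 2: Consonant Assimilation: no voiced obstruent (b/d/g/v/z) stands immediately before a voiceless consonant (p/t/k/s/f). No change.
Rule 3: Final Devoicing: word-final voiced obstruent 'b' becomes voiceless 'p'. 'katab' -> 'katap'
Final form: 'katap'

katap


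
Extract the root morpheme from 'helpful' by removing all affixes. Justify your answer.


Remove suffix '-ful' from 'helpful' to get root 'help'.

help


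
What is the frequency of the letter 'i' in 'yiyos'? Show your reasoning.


Letter 'i' in 'yiyos': found at position(s) 2 = 1 occurrence(s).

1


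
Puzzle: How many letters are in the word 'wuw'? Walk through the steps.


Spell out 'wuw' and number each letter: w(1), u(2), w(3). Total: 3 letters.

3


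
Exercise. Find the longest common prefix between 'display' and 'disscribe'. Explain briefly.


Compare from the start: 3 characters match: 'dis'. Mismatch at position 4: 'p' vs 's'.

dis


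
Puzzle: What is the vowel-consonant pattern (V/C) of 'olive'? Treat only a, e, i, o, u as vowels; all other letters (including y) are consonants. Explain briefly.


Letter mapping: o = V, l = C, i = V, v = C, e = V.

VCVCV


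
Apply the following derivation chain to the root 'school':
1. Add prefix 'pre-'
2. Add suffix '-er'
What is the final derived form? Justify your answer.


Step 1: Add prefix 'pre-' to 'school' = 'preschool'
Step 2: Add suffix '-er' to 'preschool' = 'preschooler'

preschooler


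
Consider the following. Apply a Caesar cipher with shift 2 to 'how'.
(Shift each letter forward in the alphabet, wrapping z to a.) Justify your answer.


Shift each letter by 2: h -> j, o -> q, w -> y. Result: 'jqy'.

jqy


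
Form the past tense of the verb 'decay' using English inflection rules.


Apply rule: Add -ed. 'decay' becomes 'decayed'.

decayed


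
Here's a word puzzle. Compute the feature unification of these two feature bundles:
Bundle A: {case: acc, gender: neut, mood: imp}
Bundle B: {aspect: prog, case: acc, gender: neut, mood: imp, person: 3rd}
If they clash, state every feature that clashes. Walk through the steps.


Compare features:
aspect: A=_ vs B=prog -> unified: prog
case: A=acc vs B=acc -> unified: acc
gender: A=neut vs B=neut -> unified: neut
mood: A=imp vs B=imp -> unified: imp
person: A=_ vs B=3rd -> unified: 3rd
No clashes found.

Unified: {aspect: prog, case: acc, gender: neut, mood: imp, person: 3rd}


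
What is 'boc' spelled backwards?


Reverse 'boc' character by character: 'cob'.

cob


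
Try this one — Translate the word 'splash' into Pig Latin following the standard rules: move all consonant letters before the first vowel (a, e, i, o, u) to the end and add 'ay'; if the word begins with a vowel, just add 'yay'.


'splash': move consonant cluster 'spl' to end and add 'ay': 'ashsplay'.

ashsplay


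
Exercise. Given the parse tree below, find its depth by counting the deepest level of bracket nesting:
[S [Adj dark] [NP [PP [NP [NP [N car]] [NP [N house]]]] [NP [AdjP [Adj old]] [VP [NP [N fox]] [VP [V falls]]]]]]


Count bracket nesting levels:
'[' at pos 0: depth = 1
'[' at pos 3: depth = 2
'[' at pos 14: depth = 2
'[' at pos 18: depth = 3
'[' at pos 22: depth = 4
'[' at pos 26: depth = 5
'[' at pos 30: depth = 6
'[' at pos 39: depth = 5
'[' at pos 43: depth = 6
'[' at pos 56: depth = 3
'[' at pos 60: depth = 4
'[' at pos 66: depth = 5
'[' at pos 77: depth = 4
'[' at pos 81: depth = 5
'[' at pos 85: depth = 6
'[' at pos 94: depth = 5
'[' at pos 98: depth = 6
Maximum depth reached: 6

6


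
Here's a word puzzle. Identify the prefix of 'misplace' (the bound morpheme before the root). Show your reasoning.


The word 'misplace' = 'mis' (prefix) + 'place' (root). The prefix is 'mis'.

mis


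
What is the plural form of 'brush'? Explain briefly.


Apply rule: Add -es (sibilant/fricative ending). 'brush' becomes 'brushes'.

brushes


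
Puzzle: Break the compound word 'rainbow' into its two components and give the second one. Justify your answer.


Split 'rainbow' into 'rain' + 'bow'. The second part is 'bow'.

bow


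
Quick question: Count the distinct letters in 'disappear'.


Unique letters in 'disappear': {a, d, e, i, p, r, s} = 7 distinct letters.

7


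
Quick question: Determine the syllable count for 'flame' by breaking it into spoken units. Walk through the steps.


Break 'flame' into syllables: flame -> flame = 1 syllable

1 syllable


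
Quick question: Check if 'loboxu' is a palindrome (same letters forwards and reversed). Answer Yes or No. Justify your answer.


Forward: 'loboxu'
Reversed: 'uxobol'
They differ.

No


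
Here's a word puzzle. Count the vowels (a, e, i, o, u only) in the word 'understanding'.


Vowels in 'understanding': u, e, a, i = 4 vowels.

4


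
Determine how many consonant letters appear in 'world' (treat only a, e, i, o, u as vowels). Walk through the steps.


Consonants in 'world': w, r, l, d = 4 consonants.

4


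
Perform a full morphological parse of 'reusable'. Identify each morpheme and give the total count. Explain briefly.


Step 1: Identify prefix: 're' (meaning: again)
Step 2: Identify root: 'use'
Step 3: Identify suffix(es): 'able'
Decomposition: re- (prefix: again) + use (root) + -able (suffix: capable of)
Total morphemes: 3

3 morphemes (re- (prefix: again) + use (root) + -able (suffix: capable of))


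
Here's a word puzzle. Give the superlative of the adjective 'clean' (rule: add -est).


Apply superlative formation (add -est): 'clean' -> 'cleanest'.

cleanest


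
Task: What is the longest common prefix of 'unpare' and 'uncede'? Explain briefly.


Compare from the start: 2 characters match: 'un'. Mismatch at position 3: 'p' vs 'c'.

un


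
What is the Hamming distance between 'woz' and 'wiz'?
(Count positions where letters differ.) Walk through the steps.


Alignment:
Position 1: 'w' vs 'w' = match
Position 2: 'o' vs 'i' = DIFFER
Position 3: 'z' vs 'z' = match
Total differences: 1

1


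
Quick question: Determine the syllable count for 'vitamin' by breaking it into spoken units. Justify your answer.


Break 'vitamin' into syllables: vi-ta-min -> vi | ta | min = 3 syllables

3 syllables


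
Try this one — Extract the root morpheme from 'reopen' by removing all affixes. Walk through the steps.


Remove prefix 're' from 'reopen' to get root 'open'.

open


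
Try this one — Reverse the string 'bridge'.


Reverse 'bridge' character by character: 'egdirb'.

egdirb


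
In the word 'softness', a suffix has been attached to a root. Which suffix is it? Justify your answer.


The word 'softness' = 'soft' (root) + '-ness' (suffix). The suffix is '-ness'.

ness


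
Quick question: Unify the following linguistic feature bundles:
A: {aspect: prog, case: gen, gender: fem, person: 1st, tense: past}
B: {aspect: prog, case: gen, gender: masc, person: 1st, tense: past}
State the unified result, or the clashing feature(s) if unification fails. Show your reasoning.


Compare features:
aspect: A=prog vs B=prog -> unified: prog
case: A=gen vs B=gen -> unified: gen
gender: A=fem vs B=masc -> CLASH
person: A=1st vs B=1st -> unified: 1st
tense: A=past vs B=past -> unified: past
Clash detected on feature 'gender' (fem vs masc); unification fails.

CLASH on 'gender' (fem vs masc)


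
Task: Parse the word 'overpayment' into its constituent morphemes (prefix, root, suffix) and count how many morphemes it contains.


Step 1: Identify prefix: 'over' (meaning: excessively)
Step 2: Identify root: 'pay'
Step 3: Identify suffix(es): 'ment'
Decomposition: over- (prefix: excessively) + pay (root) + -ment (suffix: action/result)
Total morphemes: 3

3 morphemes (over- (prefix: excessively) + pay (root) + -ment (suffix: action/result))


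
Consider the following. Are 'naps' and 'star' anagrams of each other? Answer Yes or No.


Sorted letters of 'naps': 'anps'
Sorted letters of 'star': 'arst'
They do not match.

No


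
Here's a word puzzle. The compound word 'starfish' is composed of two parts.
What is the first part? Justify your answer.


Split 'starfish' into 'star' + 'fish'. The first part is 'star'.

star


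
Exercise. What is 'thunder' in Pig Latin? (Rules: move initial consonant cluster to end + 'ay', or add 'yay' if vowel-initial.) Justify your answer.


'thunder': move consonant cluster 'th' to end and add 'ay': 'underthay'.

underthay


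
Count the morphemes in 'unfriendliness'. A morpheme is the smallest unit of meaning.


Decomposition: un- (prefix) + friend (root) + -ly (suffix) + -ness (suffix) = 4 morpheme(s)

4 morphemes


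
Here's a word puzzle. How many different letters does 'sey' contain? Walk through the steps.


Unique letters in 'sey': {e, s, y} = 3 distinct letters.

3


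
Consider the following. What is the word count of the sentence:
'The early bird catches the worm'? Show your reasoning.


Split into words: The | early | bird | catches | the | worm = 6 words.

6


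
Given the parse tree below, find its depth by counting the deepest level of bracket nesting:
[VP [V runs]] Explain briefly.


Count bracket nesting levels:
'[' at pos 0: depth = 1
'[' at pos 4: depth = 2
Maximum depth reached: 2

2
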